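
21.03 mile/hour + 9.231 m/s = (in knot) 1 mile/hour = 0.44704 m/s, so 21.03 mile/hour = 21.03 * 0.44704 = 9.4012512 m/s. 9.231 m/s is already in m/s. Sum: 9.4012512 + 9.231 = 18.632251 m/s. 1 knot = 0.51444444 m/s, so 18.632251 m/s = 18.632251 / 0.51444444 = 36.218199 knot ≈ 36.22 knot (4 s.f.). Final answer: 36.22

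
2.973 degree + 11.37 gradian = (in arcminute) 1 degree = 0.017453293 rad, so 2.973 degree = 2.973 * 0.017453293 = 0.051888639 rad. 1 gradian = 0.015707963 rad, so 11.37 gradian = 11.37 * 0.015707963 = 0.17859954 rad. Sum: 0.051888639 + 0.17859954 = 0.23048818 rad. 1 arcminute = 0.00029088821 rad, so 0.23048818 rad = 0.23048818 / 0.00029088821 = 792.36 arcminute ≈ 792.4 arcminute (4 s.f.). Final answer: 792.4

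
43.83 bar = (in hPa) 4.383e+04. Check: 1 bar = 100000 Pa, so 43.83 bar = 43.83 * 100000 = 4383000 Pa. 1 hPa = 100 Pa, so 4383000 Pa = 4383000 / 100 = 43830 hPa ≈ 4.383e+04 hPa (4 s.f.).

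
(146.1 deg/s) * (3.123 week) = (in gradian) 3.066e+08. Check: 1 deg/s = 0.017453293 rad/s, so 146.1 deg/s = 146.1 * 0.017453293 = 2.549926 rad/s. 1 week = 604800 s, so 3.123 week = 3.123 * 604800 = 1888790.4 s. Combine: 2.549926 rad/s * 1888790.4 s = 4816275.8 rad. 1 gradian = 0.015707963 rad, so 4816275.8 rad = 4816275.8 / 0.015707963 = 3.0661364e+08 gradian ≈ 3.066e+08 gradian (4 s.f.).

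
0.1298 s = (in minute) 1 minute = 60 s, so 0.1298 s = 0.1298 / 60 = 0.0021633333 minute ≈ 0.002163 minute (4 s.f.). Final answer: 0.002163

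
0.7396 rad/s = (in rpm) 7.063. Check: 1 rpm = 0.10471976 rad/s, so 0.7396 rad/s = 0.7396 / 0.10471976 = 7.0626598 rpm ≈ 7.063 rpm (4 s.f.).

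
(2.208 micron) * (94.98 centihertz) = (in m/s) 2.097e-06. Check: 1 micron = 1e-06 m, so 2.208 micron = 2.208 * 1e-06 = 2.208e-06 m. 1 centihertz = 0.01 Hz, so 94.98 centihertz = 94.98 * 0.01 = 0.9498 Hz. Combine: 2.208e-06 m * 0.9498 Hz = 2.0971584e-06 m/s. Result: 2.0971584e-06 m/s ≈ 2.097e-06 m/s (4 s.f.).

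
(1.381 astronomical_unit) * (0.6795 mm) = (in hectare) 1.404e+04. Check: 1 astronomical_unit = 1.4959787e+11 m, so 1.381 astronomical_unit = 1.381 * 1.4959787e+11 = 2.0659466e+11 m. 1 mm = 0.001 m, so 0.6795 mm = 0.6795 * 0.001 = 0.0006795 m. Combine: 2.0659466e+11 m * 0.0006795 m = 1.4038107e+08 m^2. 1 hectare = 10000 m^2, so 1.4038107e+08 m^2 = 1.4038107e+08 / 10000 = 14038.107 hectare ≈ 1.404e+04 hectare (4 s.f.).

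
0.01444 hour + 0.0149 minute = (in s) 52.88. Check: 1 hour = 3600 s, so 0.01444 hour = 0.01444 * 3600 = 51.984 s. 1 minute = 60 s, so 0.0149 minute = 0.0149 * 60 = 0.894 s. Sum: 51.984 + 0.894 = 52.878 s. Result: 52.878 s ≈ 52.88 s (4 s.f.).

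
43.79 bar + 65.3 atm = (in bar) 110. Check: 1 bar = 100000 Pa, so 43.79 bar = 43.79 * 100000 = 4379000 Pa. 1 atm = 101325 Pa, so 65.3 atm = 65.3 * 101325 = 6616522.5 Pa. Sum: 4379000 + 6616522.5 = 10995522 Pa. 1 bar = 100000 Pa, so 10995522 Pa = 10995522 / 100000 = 109.95522 bar ≈ 110 bar (4 s.f.).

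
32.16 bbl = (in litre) 5113. Check: 1 bbl = 0.15898729 m^3, so 32.16 bbl = 32.16 * 0.15898729 = 5.1130314 m^3. 1 litre = 0.001 m^3, so 5.1130314 m^3 = 5.1130314 / 0.001 = 5113.0314 litre ≈ 5113 litre (4 s.f.).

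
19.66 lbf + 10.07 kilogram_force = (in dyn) 1.862e+07. Check: 1 lbf = 4.4482216 N, so 19.66 lbf = 19.66 * 4.4482216 = 87.452037 N. 1 kilogram_force = 9.80665 N, so 10.07 kilogram_force = 10.07 * 9.80665 = 98.752966 N. Sum: 87.452037 + 98.752966 = 186.205 N. 1 dyn = 1e-05 N, so 186.205 N = 186.205 / 1e-05 = 18620500 dyn ≈ 1.862e+07 dyn (4 s.f.).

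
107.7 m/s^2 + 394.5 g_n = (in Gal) 3.976e+05. Check: 107.7 m/s^2 is already in m/s^2. 1 g_n = 9.80665 m/s^2, so 394.5 g_n = 394.5 * 9.80665 = 3868.7234 m/s^2. Sum: 107.7 + 3868.7234 = 3976.4234 m/s^2. 1 Gal = 0.01 m/s^2, so 3976.4234 m/s^2 = 3976.4234 / 0.01 = 397642.34 Gal ≈ 3.976e+05 Gal (4 s.f.).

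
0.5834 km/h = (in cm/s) 16.21. Check: 1 km/h = 0.27777778 m/s, so 0.5834 km/h = 0.5834 * 0.27777778 = 0.16205556 m/s. 1 cm/s = 0.01 m/s, so 0.16205556 m/s = 0.16205556 / 0.01 = 16.205556 cm/s ≈ 16.21 cm/s (4 s.f.).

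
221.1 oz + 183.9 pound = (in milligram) 1 oz = 0.028349523 kg, so 221.1 oz = 221.1 * 0.028349523 = 6.2680796 kg. 1 pound = 0.45359237 kg, so 183.9 pound = 183.9 * 0.45359237 = 83.415637 kg. Sum: 6.2680796 + 83.415637 = 89.683716 kg. 1 milligram = 1e-06 kg, so 89.683716 kg = 89.683716 / 1e-06 = 89683716 milligram ≈ 8.968e+07 milligram (4 s.f.). Final answer: 8.968e+07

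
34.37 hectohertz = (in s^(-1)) 1 hectohertz = 100 Hz, so 34.37 hectohertz = 34.37 * 100 = 3437 Hz. 3437 Hz = 3437 s^(-1). Final answer: 3437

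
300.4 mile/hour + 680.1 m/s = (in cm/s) 1 mile/hour = 0.44704 m/s, so 300.4 mile/hour = 300.4 * 0.44704 = 134.29082 m/s. 680.1 m/s is already in m/s. Sum: 134.29082 + 680.1 = 814.39082 m/s. 1 cm/s = 0.01 m/s, so 814.39082 m/s = 814.39082 / 0.01 = 81439.082 cm/s ≈ 8.144e+04 cm/s (4 s.f.). Final answer: 8.144e+04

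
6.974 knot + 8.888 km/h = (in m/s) 1 knot = 0.51444444 m/s, so 6.974 knot = 6.974 * 0.51444444 = 3.5877356 m/s. 1 km/h = 0.27777778 m/s, so 8.888 km/h = 8.888 * 0.27777778 = 2.4688889 m/s. Sum: 3.5877356 + 2.4688889 = 6.0566244 m/s. Result: 6.0566244 m/s ≈ 6.057 m/s (4 s.f.). Final answer: 6.057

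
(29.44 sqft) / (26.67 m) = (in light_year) 1 sqft = 0.09290304 m^2, so 29.44 sqft = 29.44 * 0.09290304 = 2.7350655 m^2. 26.67 m is already in m. Combine: 2.7350655 m^2 / 26.67 m = 0.10255214 m. 1 light_year = 9.4607305e+15 m, so 0.10255214 m = 0.10255214 / 9.4607305e+15 = 1.0839769e-17 light_year ≈ 1.084e-17 light_year (4 s.f.). Final answer: 1.084e-17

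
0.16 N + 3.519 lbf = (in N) 0.16 N is already in N. 1 lbf = 4.4482216 N, so 3.519 lbf = 3.519 * 4.4482216 = 15.653292 N. Sum: 0.16 + 15.653292 = 15.813292 N. Result: 15.813292 N ≈ 15.81 N (4 s.f.). Final answer: 15.81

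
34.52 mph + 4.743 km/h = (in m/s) 1 mph = 0.44704 m/s, so 34.52 mph = 34.52 * 0.44704 = 15.431821 m/s. 1 km/h = 0.27777778 m/s, so 4.743 km/h = 4.743 * 0.27777778 = 1.3175 m/s. Sum: 15.431821 + 1.3175 = 16.749321 m/s. Result: 16.749321 m/s ≈ 16.75 m/s (4 s.f.). Final answer: 16.75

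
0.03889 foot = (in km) 1.185e-05. Check: 1 foot = 0.3048 m, so 0.03889 foot = 0.03889 * 0.3048 = 0.011853672 m. 1 km = 1000 m, so 0.011853672 m = 0.011853672 / 1000 = 1.1853672e-05 km ≈ 1.185e-05 km (4 s.f.).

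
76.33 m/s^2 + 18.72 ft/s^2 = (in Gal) 76.33 m/s^2 is already in m/s^2. 1 ft/s^2 = 0.3048 m/s^2, so 18.72 ft/s^2 = 18.72 * 0.3048 = 5.705856 m/s^2. Sum: 76.33 + 5.705856 = 82.035856 m/s^2. 1 Gal = 0.01 m/s^2, so 82.035856 m/s^2 = 82.035856 / 0.01 = 8203.5856 Gal ≈ 8204 Gal (4 s.f.). Final answer: 8204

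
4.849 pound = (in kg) 1 pound = 0.45359237 kg, so 4.849 pound = 4.849 * 0.45359237 = 2.1994694 kg. Result: 2.1994694 kg ≈ 2.199 kg (4 s.f.). Final answer: 2.199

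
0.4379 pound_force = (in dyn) 1 pound_force = 4.4482216 N, so 0.4379 pound_force = 0.4379 * 4.4482216 = 1.9478762 N. 1 dyn = 1e-05 N, so 1.9478762 N = 1.9478762 / 1e-05 = 194787.62 dyn ≈ 1.948e+05 dyn (4 s.f.). Final answer: 1.948e+05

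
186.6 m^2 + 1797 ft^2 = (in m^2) 353.5. Check: 186.6 m^2 is already in m^2. 1 ft^2 = 0.09290304 m^2, so 1797 ft^2 = 1797 * 0.09290304 = 166.94676 m^2. Sum: 186.6 + 166.94676 = 353.54676 m^2. Result: 353.54676 m^2 ≈ 353.5 m^2 (4 s.f.).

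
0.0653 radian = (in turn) 0.01039. Check: 0.0653 radian = 0.0653 rad. 1 turn = 6.2831853 rad, so 0.0653 rad = 0.0653 / 6.2831853 = 0.010392818 turn ≈ 0.01039 turn (4 s.f.).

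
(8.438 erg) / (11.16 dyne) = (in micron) 7561. Check: 1 erg = 1e-07 J, so 8.438 erg = 8.438 * 1e-07 = 8.438e-07 J. 1 dyne = 1e-05 N, so 11.16 dyne = 11.16 * 1e-05 = 0.0001116 N. Combine: 8.438e-07 J / 0.0001116 N = 0.0075609319 m. 1 micron = 1e-06 m, so 0.0075609319 m = 0.0075609319 / 1e-06 = 7560.9319 micron ≈ 7561 micron (4 s.f.).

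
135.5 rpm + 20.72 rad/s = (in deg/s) 2000. Check: 1 rpm = 0.10471976 rad/s, so 135.5 rpm = 135.5 * 0.10471976 = 14.189527 rad/s. 20.72 rad/s is already in rad/s. Sum: 14.189527 + 20.72 = 34.909527 rad/s. 1 deg/s = 0.017453293 rad/s, so 34.909527 rad/s = 34.909527 / 0.017453293 = 2000.1686 deg/s ≈ 2000 deg/s (4 s.f.).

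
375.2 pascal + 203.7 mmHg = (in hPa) 275.3. Check: 375.2 pascal = 375.2 Pa. 1 mmHg = 133.32237 Pa, so 203.7 mmHg = 203.7 * 133.32237 = 27157.766 Pa. Sum: 375.2 + 27157.766 = 27532.966 Pa. 1 hPa = 100 Pa, so 27532.966 Pa = 27532.966 / 100 = 275.32966 hPa ≈ 275.3 hPa (4 s.f.).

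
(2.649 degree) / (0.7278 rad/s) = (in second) 1 degree = 0.017453293 rad, so 2.649 degree = 2.649 * 0.017453293 = 0.046233772 rad. 0.7278 rad/s is already in rad/s. Combine: 0.046233772 rad / 0.7278 rad/s = 0.06352538 s. 0.06352538 s = 0.06352538 second ≈ 0.06353 second (4 s.f.). Final answer: 0.06353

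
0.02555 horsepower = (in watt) 19.05. Check: 1 horsepower = 745.69987 W, so 0.02555 horsepower = 0.02555 * 745.69987 = 19.052632 W. 19.052632 W = 19.052632 watt ≈ 19.05 watt (4 s.f.).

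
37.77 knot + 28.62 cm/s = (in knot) 1 knot = 0.51444444 m/s, so 37.77 knot = 37.77 * 0.51444444 = 19.430567 m/s. 1 cm/s = 0.01 m/s, so 28.62 cm/s = 28.62 * 0.01 = 0.2862 m/s. Sum: 19.430567 + 0.2862 = 19.716767 m/s. 1 knot = 0.51444444 m/s, so 19.716767 m/s = 19.716767 / 0.51444444 = 38.326328 knot ≈ 38.33 knot (4 s.f.). Final answer: 38.33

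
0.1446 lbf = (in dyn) 6.432e+04. Check: 1 lbf = 4.4482216 N, so 0.1446 lbf = 0.1446 * 4.4482216 = 0.64321285 N. 1 dyn = 1e-05 N, so 0.64321285 N = 0.64321285 / 1e-05 = 64321.285 dyn ≈ 6.432e+04 dyn (4 s.f.).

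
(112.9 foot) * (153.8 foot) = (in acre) 1 foot = 0.3048 m, so 112.9 foot = 112.9 * 0.3048 = 34.41192 m. 1 foot = 0.3048 m, so 153.8 foot = 153.8 * 0.3048 = 46.87824 m. Combine: 34.41192 m * 46.87824 m = 1613.1702 m^2. 1 acre = 4046.8564 m^2, so 1613.1702 m^2 = 1613.1702 / 4046.8564 = 0.39862305 acre ≈ 0.3986 acre (4 s.f.). Final answer: 0.3986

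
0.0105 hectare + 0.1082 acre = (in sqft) 5843. Check: 1 hectare = 10000 m^2, so 0.0105 hectare = 0.0105 * 10000 = 105 m^2. 1 acre = 4046.8564 m^2, so 0.1082 acre = 0.1082 * 4046.8564 = 437.86986 m^2. Sum: 105 + 437.86986 = 542.86986 m^2. 1 sqft = 0.09290304 m^2, so 542.86986 m^2 = 542.86986 / 0.09290304 = 5843.4026 sqft ≈ 5843 sqft (4 s.f.).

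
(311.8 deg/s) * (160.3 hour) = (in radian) 3.14e+06. Check: 1 deg/s = 0.017453293 rad/s, so 311.8 deg/s = 311.8 * 0.017453293 = 5.4419366 rad/s. 1 hour = 3600 s, so 160.3 hour = 160.3 * 3600 = 577080 s. Combine: 5.4419366 rad/s * 577080 s = 3140432.8 rad. 3140432.8 rad = 3140432.8 radian ≈ 3.14e+06 radian (4 s.f.).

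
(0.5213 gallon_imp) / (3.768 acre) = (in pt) 0.0004406. Check: 1 gallon_imp = 0.00454609 m^3, so 0.5213 gallon_imp = 0.5213 * 0.00454609 = 0.0023698767 m^3. 1 acre = 4046.8564 m^2, so 3.768 acre = 3.768 * 4046.8564 = 15248.555 m^2. Combine: 0.0023698767 m^3 / 15248.555 m^2 = 1.5541648e-07 m. 1 pt = 0.00035277778 m, so 1.5541648e-07 m = 1.5541648e-07 / 0.00035277778 = 0.00044055065 pt ≈ 0.0004406 pt (4 s.f.).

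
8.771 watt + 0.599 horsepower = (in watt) 8.771 watt = 8.771 W. 1 horsepower = 745.69987 W, so 0.599 horsepower = 0.599 * 745.69987 = 446.67422 W. Sum: 8.771 + 446.67422 = 455.44522 W. 455.44522 W = 455.44522 watt ≈ 455.4 watt (4 s.f.). Final answer: 455.4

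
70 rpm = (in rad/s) 7.33. Check: 1 rpm = 0.10471976 rad/s, so 70 rpm = 70 * 0.10471976 = 7.3303829 rad/s. Result: 7.3303829 rad/s ≈ 7.33 rad/s (4 s.f.).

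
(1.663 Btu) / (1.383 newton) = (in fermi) 1 Btu = 1055.0559 J, so 1.663 Btu = 1.663 * 1055.0559 = 1754.5579 J. 1.383 newton = 1.383 N. Combine: 1754.5579 J / 1.383 N = 1268.6608 m. 1 fermi = 1e-15 m, so 1268.6608 m = 1268.6608 / 1e-15 = 1.2686608e+18 fermi ≈ 1.269e+18 fermi (4 s.f.). Final answer: 1.269e+18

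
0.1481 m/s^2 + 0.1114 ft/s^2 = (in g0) 0.1481 m/s^2 is already in m/s^2. 1 ft/s^2 = 0.3048 m/s^2, so 0.1114 ft/s^2 = 0.1114 * 0.3048 = 0.03395472 m/s^2. Sum: 0.1481 + 0.03395472 = 0.18205472 m/s^2. 1 g0 = 9.80665 m/s^2, so 0.18205472 m/s^2 = 0.18205472 / 9.80665 = 0.018564415 g0 ≈ 0.01856 g0 (4 s.f.). Final answer: 0.01856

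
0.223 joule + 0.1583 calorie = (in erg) 0.223 joule = 0.223 J. 1 calorie = 4.184 J, so 0.1583 calorie = 0.1583 * 4.184 = 0.6623272 J. Sum: 0.223 + 0.6623272 = 0.8853272 J. 1 erg = 1e-07 J, so 0.8853272 J = 0.8853272 / 1e-07 = 8853272 erg ≈ 8.853e+06 erg (4 s.f.). Final answer: 8.853e+06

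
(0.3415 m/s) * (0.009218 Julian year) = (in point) 2.816e+08. Check: 0.3415 m/s is already in m/s. 1 Julian year = 31557600 s, so 0.009218 Julian year = 0.009218 * 31557600 = 290897.96 s. Combine: 0.3415 m/s * 290897.96 s = 99341.652 m. 1 point = 0.00035277778 m, so 99341.652 m = 99341.652 / 0.00035277778 = 2.8159838e+08 point ≈ 2.816e+08 point (4 s.f.).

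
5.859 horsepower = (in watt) 1 horsepower = 745.69987 W, so 5.859 horsepower = 5.859 * 745.69987 = 4369.0555 W. 4369.0555 W = 4369.0555 watt ≈ 4369 watt (4 s.f.). Final answer: 4369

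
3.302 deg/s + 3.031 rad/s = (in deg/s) 177. Check: 1 deg/s = 0.017453293 rad/s, so 3.302 deg/s = 3.302 * 0.017453293 = 0.057630772 rad/s. 3.031 rad/s is already in rad/s. Sum: 0.057630772 + 3.031 = 3.0886308 rad/s. 1 deg/s = 0.017453293 rad/s, so 3.0886308 rad/s = 3.0886308 / 0.017453293 = 176.96551 deg/s ≈ 177 deg/s (4 s.f.).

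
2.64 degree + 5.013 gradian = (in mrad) 124.8. Check: 1 degree = 0.017453293 rad, so 2.64 degree = 2.64 * 0.017453293 = 0.046076692 rad. 1 gradian = 0.015707963 rad, so 5.013 gradian = 5.013 * 0.015707963 = 0.07874402 rad. Sum: 0.046076692 + 0.07874402 = 0.12482071 rad. 1 mrad = 0.001 rad, so 0.12482071 rad = 0.12482071 / 0.001 = 124.82071 mrad ≈ 124.8 mrad (4 s.f.).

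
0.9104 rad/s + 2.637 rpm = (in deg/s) 67.98. Check: 0.9104 rad/s is already in rad/s. 1 rpm = 0.10471976 rad/s, so 2.637 rpm = 2.637 * 0.10471976 = 0.27614599 rad/s. Sum: 0.9104 + 0.27614599 = 1.186546 rad/s. 1 deg/s = 0.017453293 rad/s, so 1.186546 rad/s = 1.186546 / 0.017453293 = 67.984078 deg/s ≈ 67.98 deg/s (4 s.f.).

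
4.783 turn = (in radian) 30.05. Check: 1 turn = 6.2831853 rad, so 4.783 turn = 4.783 * 6.2831853 = 30.052475 rad. 30.052475 rad = 30.052475 radian ≈ 30.05 radian (4 s.f.).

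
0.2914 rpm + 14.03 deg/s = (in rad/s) 0.2754. Check: 1 rpm = 0.10471976 rad/s, so 0.2914 rpm = 0.2914 * 0.10471976 = 0.030515337 rad/s. 1 deg/s = 0.017453293 rad/s, so 14.03 deg/s = 14.03 * 0.017453293 = 0.24486969 rad/s. Sum: 0.030515337 + 0.24486969 = 0.27538503 rad/s. Result: 0.27538503 rad/s ≈ 0.2754 rad/s (4 s.f.).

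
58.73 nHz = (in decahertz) 5.873e-09. Check: 1 nHz = 1e-09 Hz, so 58.73 nHz = 58.73 * 1e-09 = 5.873e-08 Hz. 1 decahertz = 10 Hz, so 5.873e-08 Hz = 5.873e-08 / 10 = 5.873e-09 decahertz.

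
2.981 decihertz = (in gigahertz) 1 decihertz = 0.1 Hz, so 2.981 decihertz = 2.981 * 0.1 = 0.2981 Hz. 1 gigahertz = 1e+09 Hz, so 0.2981 Hz = 0.2981 / 1e+09 = 2.981e-10 gigahertz. Final answer: 2.981e-10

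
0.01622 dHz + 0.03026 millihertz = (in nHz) 1 dHz = 0.1 Hz, so 0.01622 dHz = 0.01622 * 0.1 = 0.001622 Hz. 1 millihertz = 0.001 Hz, so 0.03026 millihertz = 0.03026 * 0.001 = 3.026e-05 Hz. Sum: 0.001622 + 3.026e-05 = 0.00165226 Hz. 1 nHz = 1e-09 Hz, so 0.00165226 Hz = 0.00165226 / 1e-09 = 1652260 nHz ≈ 1.652e+06 nHz (4 s.f.). Final answer: 1.652e+06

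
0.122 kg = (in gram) 122. Check: 1 gram = 0.001 kg, so 0.122 kg = 0.122 / 0.001 = 122 gram.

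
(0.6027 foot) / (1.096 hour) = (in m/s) 4.656e-05. Check: 1 foot = 0.3048 m, so 0.6027 foot = 0.6027 * 0.3048 = 0.18370296 m. 1 hour = 3600 s, so 1.096 hour = 1.096 * 3600 = 3945.6 s. Combine: 0.18370296 m / 3945.6 s = 4.6558942e-05 m/s. Result: 4.6558942e-05 m/s ≈ 4.656e-05 m/s (4 s.f.).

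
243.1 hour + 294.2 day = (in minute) 1 hour = 3600 s, so 243.1 hour = 243.1 * 3600 = 875160 s. 1 day = 86400 s, so 294.2 day = 294.2 * 86400 = 25418880 s. Sum: 875160 + 25418880 = 26294040 s. 1 minute = 60 s, so 26294040 s = 26294040 / 60 = 438234 minute ≈ 4.382e+05 minute (4 s.f.). Final answer: 4.382e+05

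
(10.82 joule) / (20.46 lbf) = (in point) 10.82 joule = 10.82 J. 1 lbf = 4.4482216 N, so 20.46 lbf = 20.46 * 4.4482216 = 91.010614 N. Combine: 10.82 J / 91.010614 N = 0.11888723 m. 1 point = 0.00035277778 m, so 0.11888723 m = 0.11888723 / 0.00035277778 = 337.00318 point ≈ 337 point (4 s.f.). Final answer: 337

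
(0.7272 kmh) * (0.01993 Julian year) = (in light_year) 1 kmh = 0.27777778 m/s, so 0.7272 kmh = 0.7272 * 0.27777778 = 0.202 m/s. 1 Julian year = 31557600 s, so 0.01993 Julian year = 0.01993 * 31557600 = 628942.97 s. Combine: 0.202 m/s * 628942.97 s = 127046.48 m. 1 light_year = 9.4607305e+15 m, so 127046.48 m = 127046.48 / 9.4607305e+15 = 1.3428823e-11 light_year ≈ 1.343e-11 light_year (4 s.f.). Final answer: 1.343e-11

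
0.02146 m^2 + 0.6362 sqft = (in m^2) 0.02146 m^2 is already in m^2. 1 sqft = 0.09290304 m^2, so 0.6362 sqft = 0.6362 * 0.09290304 = 0.059104914 m^2. Sum: 0.02146 + 0.059104914 = 0.080564914 m^2. Result: 0.080564914 m^2 ≈ 0.08056 m^2 (4 s.f.). Final answer: 0.08056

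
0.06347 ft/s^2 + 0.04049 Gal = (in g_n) 1 ft/s^2 = 0.3048 m/s^2, so 0.06347 ft/s^2 = 0.06347 * 0.3048 = 0.019345656 m/s^2. 1 Gal = 0.01 m/s^2, so 0.04049 Gal = 0.04049 * 0.01 = 0.0004049 m/s^2. Sum: 0.019345656 + 0.0004049 = 0.019750556 m/s^2. 1 g_n = 9.80665 m/s^2, so 0.019750556 m/s^2 = 0.019750556 / 9.80665 = 0.0020139962 g_n ≈ 0.002014 g_n (4 s.f.). Final answer: 0.002014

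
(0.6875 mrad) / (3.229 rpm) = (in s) 1 mrad = 0.001 rad, so 0.6875 mrad = 0.6875 * 0.001 = 0.0006875 rad. 1 rpm = 0.10471976 rad/s, so 3.229 rpm = 3.229 * 0.10471976 = 0.33814009 rad/s. Combine: 0.0006875 rad / 0.33814009 rad/s = 0.002033181 s. Result: 0.002033181 s ≈ 0.002033 s (4 s.f.). Final answer: 0.002033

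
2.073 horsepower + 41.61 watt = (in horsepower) 1 horsepower = 745.69987 W, so 2.073 horsepower = 2.073 * 745.69987 = 1545.8358 W. 41.61 watt = 41.61 W. Sum: 1545.8358 + 41.61 = 1587.4458 W. 1 horsepower = 745.69987 W, so 1587.4458 W = 1587.4458 / 745.69987 = 2.1287999 horsepower ≈ 2.129 horsepower (4 s.f.). Final answer: 2.129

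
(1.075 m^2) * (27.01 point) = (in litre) 10.24. Check: 1.075 m^2 is already in m^2. 1 point = 0.00035277778 m, so 27.01 point = 27.01 * 0.00035277778 = 0.0095285278 m. Combine: 1.075 m^2 * 0.0095285278 m = 0.010243167 m^3. 1 litre = 0.001 m^3, so 0.010243167 m^3 = 0.010243167 / 0.001 = 10.243167 litre ≈ 10.24 litre (4 s.f.).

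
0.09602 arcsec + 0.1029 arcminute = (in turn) 1 arcsec = 4.8481368e-06 rad, so 0.09602 arcsec = 0.09602 * 4.8481368e-06 = 4.655181e-07 rad. 1 arcminute = 0.00029088821 rad, so 0.1029 arcminute = 0.1029 * 0.00029088821 = 2.9932397e-05 rad. Sum: 4.655181e-07 + 2.9932397e-05 = 3.0397915e-05 rad. 1 turn = 6.2831853 rad, so 3.0397915e-05 rad = 3.0397915e-05 / 6.2831853 = 4.8379784e-06 turn ≈ 4.838e-06 turn (4 s.f.). Final answer: 4.838e-06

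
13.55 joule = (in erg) 1.355e+08. Check: 13.55 joule = 13.55 J. 1 erg = 1e-07 J, so 13.55 J = 13.55 / 1e-07 = 1.355e+08 erg.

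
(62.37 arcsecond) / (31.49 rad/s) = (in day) 1.111e-10. Check: 1 arcsecond = 4.8481368e-06 rad, so 62.37 arcsecond = 62.37 * 4.8481368e-06 = 0.00030237829 rad. 31.49 rad/s is already in rad/s. Combine: 0.00030237829 rad / 31.49 rad/s = 9.6023593e-06 s. 1 day = 86400 s, so 9.6023593e-06 s = 9.6023593e-06 / 86400 = 1.1113842e-10 day ≈ 1.111e-10 day (4 s.f.).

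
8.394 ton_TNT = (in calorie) 1 ton_TNT = 4.184e+09 J, so 8.394 ton_TNT = 8.394 * 4.184e+09 = 3.5120496e+10 J. 1 calorie = 4.184 J, so 3.5120496e+10 J = 3.5120496e+10 / 4.184 = 8.394e+09 calorie. Final answer: 8.394e+09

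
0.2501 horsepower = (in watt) 1 horsepower = 745.69987 W, so 0.2501 horsepower = 0.2501 * 745.69987 = 186.49954 W. 186.49954 W = 186.49954 watt ≈ 186.5 watt (4 s.f.). Final answer: 186.5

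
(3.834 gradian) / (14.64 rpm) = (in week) 6.495e-08. Check: 1 gradian = 0.015707963 rad, so 3.834 gradian = 3.834 * 0.015707963 = 0.060224331 rad. 1 rpm = 0.10471976 rad/s, so 14.64 rpm = 14.64 * 0.10471976 = 1.5330972 rad/s. Combine: 0.060224331 rad / 1.5330972 rad/s = 0.039282787 s. 1 week = 604800 s, so 0.039282787 s = 0.039282787 / 604800 = 6.4951698e-08 week ≈ 6.495e-08 week (4 s.f.).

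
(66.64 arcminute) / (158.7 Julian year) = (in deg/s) 2.218e-10. Check: 1 arcminute = 0.00029088821 rad, so 66.64 arcminute = 66.64 * 0.00029088821 = 0.01938479 rad. 1 Julian year = 31557600 s, so 158.7 Julian year = 158.7 * 31557600 = 5.0081911e+09 s. Combine: 0.01938479 rad / 5.0081911e+09 s = 3.8706171e-12 rad/s. 1 deg/s = 0.017453293 rad/s, so 3.8706171e-12 rad/s = 3.8706171e-12 / 0.017453293 = 2.2177002e-10 deg/s ≈ 2.218e-10 deg/s (4 s.f.).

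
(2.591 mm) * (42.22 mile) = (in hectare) 1 mm = 0.001 m, so 2.591 mm = 2.591 * 0.001 = 0.002591 m. 1 mile = 1609.344 m, so 42.22 mile = 42.22 * 1609.344 = 67946.504 m. Combine: 0.002591 m * 67946.504 m = 176.04939 m^2. 1 hectare = 10000 m^2, so 176.04939 m^2 = 176.04939 / 10000 = 0.017604939 hectare ≈ 0.0176 hectare (4 s.f.). Final answer: 0.0176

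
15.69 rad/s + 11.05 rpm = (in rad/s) 16.85. Check: 15.69 rad/s is already in rad/s. 1 rpm = 0.10471976 rad/s, so 11.05 rpm = 11.05 * 0.10471976 = 1.1571533 rad/s. Sum: 15.69 + 1.1571533 = 16.847153 rad/s. Result: 16.847153 rad/s ≈ 16.85 rad/s (4 s.f.).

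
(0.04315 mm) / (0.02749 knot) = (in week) 5.045e-09. Check: 1 mm = 0.001 m, so 0.04315 mm = 0.04315 * 0.001 = 4.315e-05 m. 1 knot = 0.51444444 m/s, so 0.02749 knot = 0.02749 * 0.51444444 = 0.014142078 m/s. Combine: 4.315e-05 m / 0.014142078 m/s = 0.0030511782 s. 1 week = 604800 s, so 0.0030511782 s = 0.0030511782 / 604800 = 5.0449376e-09 week ≈ 5.045e-09 week (4 s.f.).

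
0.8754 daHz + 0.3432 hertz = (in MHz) 9.097e-06. Check: 1 daHz = 10 Hz, so 0.8754 daHz = 0.8754 * 10 = 8.754 Hz. 0.3432 hertz = 0.3432 Hz. Sum: 8.754 + 0.3432 = 9.0972 Hz. 1 MHz = 1000000 Hz, so 9.0972 Hz = 9.0972 / 1000000 = 9.0972e-06 MHz ≈ 9.097e-06 MHz (4 s.f.).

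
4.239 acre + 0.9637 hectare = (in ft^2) 2.884e+05. Check: 1 acre = 4046.8564 m^2, so 4.239 acre = 4.239 * 4046.8564 = 17154.624 m^2. 1 hectare = 10000 m^2, so 0.9637 hectare = 0.9637 * 10000 = 9637 m^2. Sum: 17154.624 + 9637 = 26791.624 m^2. 1 ft^2 = 0.09290304 m^2, so 26791.624 m^2 = 26791.624 / 0.09290304 = 288382.64 ft^2 ≈ 2.884e+05 ft^2 (4 s.f.).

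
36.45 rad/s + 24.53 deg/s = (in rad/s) 36.88. Check: 36.45 rad/s is already in rad/s. 1 deg/s = 0.017453293 rad/s, so 24.53 deg/s = 24.53 * 0.017453293 = 0.42812927 rad/s. Sum: 36.45 + 0.42812927 = 36.878129 rad/s. Result: 36.878129 rad/s ≈ 36.88 rad/s (4 s.f.).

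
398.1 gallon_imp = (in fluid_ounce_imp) 6.37e+04. Check: 1 gallon_imp = 0.00454609 m^3, so 398.1 gallon_imp = 398.1 * 0.00454609 = 1.8097984 m^3. 1 fluid_ounce_imp = 2.8413063e-05 m^3, so 1.8097984 m^3 = 1.8097984 / 2.8413063e-05 = 63696 fluid_ounce_imp ≈ 6.37e+04 fluid_ounce_imp (4 s.f.).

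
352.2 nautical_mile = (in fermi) 6.523e+20. Check: 1 nautical_mile = 1852 m, so 352.2 nautical_mile = 352.2 * 1852 = 652274.4 m. 1 fermi = 1e-15 m, so 652274.4 m = 652274.4 / 1e-15 = 6.522744e+20 fermi ≈ 6.523e+20 fermi (4 s.f.).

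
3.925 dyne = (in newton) 3.925e-05. Check: 1 dyne = 1e-05 N, so 3.925 dyne = 3.925 * 1e-05 = 3.925e-05 N. 3.925e-05 N = 3.925e-05 newton.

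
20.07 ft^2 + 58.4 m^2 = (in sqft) 1 ft^2 = 0.09290304 m^2, so 20.07 ft^2 = 20.07 * 0.09290304 = 1.864564 m^2. 58.4 m^2 is already in m^2. Sum: 1.864564 + 58.4 = 60.264564 m^2. 1 sqft = 0.09290304 m^2, so 60.264564 m^2 = 60.264564 / 0.09290304 = 648.68237 sqft ≈ 648.7 sqft (4 s.f.). Final answer: 648.7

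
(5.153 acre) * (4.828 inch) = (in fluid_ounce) 8.647e+07. Check: 1 acre = 4046.8564 m^2, so 5.153 acre = 5.153 * 4046.8564 = 20853.451 m^2. 1 inch = 0.0254 m, so 4.828 inch = 4.828 * 0.0254 = 0.1226312 m. Combine: 20853.451 m^2 * 0.1226312 m = 2557.2837 m^3. 1 fluid_ounce = 2.957353e-05 m^3, so 2557.2837 m^3 = 2557.2837 / 2.957353e-05 = 86472050 fluid_ounce ≈ 8.647e+07 fluid_ounce (4 s.f.).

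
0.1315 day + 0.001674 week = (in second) 1.237e+04. Check: 1 day = 86400 s, so 0.1315 day = 0.1315 * 86400 = 11361.6 s. 1 week = 604800 s, so 0.001674 week = 0.001674 * 604800 = 1012.4352 s. Sum: 11361.6 + 1012.4352 = 12374.035 s. 12374.035 s = 12374.035 second ≈ 1.237e+04 second (4 s.f.).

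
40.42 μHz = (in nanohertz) 1 μHz = 1e-06 Hz, so 40.42 μHz = 40.42 * 1e-06 = 4.042e-05 Hz. 1 nanohertz = 1e-09 Hz, so 4.042e-05 Hz = 4.042e-05 / 1e-09 = 40420 nanohertz ≈ 4.042e+04 nanohertz (4 s.f.). Final answer: 4.042e+04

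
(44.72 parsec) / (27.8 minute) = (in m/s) 8.273e+14. Check: 1 parsec = 3.0856776e+16 m, so 44.72 parsec = 44.72 * 3.0856776e+16 = 1.379915e+18 m. 1 minute = 60 s, so 27.8 minute = 27.8 * 60 = 1668 s. Combine: 1.379915e+18 m / 1668 s = 8.2728718e+14 m/s. Result: 8.2728718e+14 m/s ≈ 8.273e+14 m/s (4 s.f.).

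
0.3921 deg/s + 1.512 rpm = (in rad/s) 0.1652. Check: 1 deg/s = 0.017453293 rad/s, so 0.3921 deg/s = 0.3921 * 0.017453293 = 0.006843436 rad/s. 1 rpm = 0.10471976 rad/s, so 1.512 rpm = 1.512 * 0.10471976 = 0.15833627 rad/s. Sum: 0.006843436 + 0.15833627 = 0.16517971 rad/s. Result: 0.16517971 rad/s ≈ 0.1652 rad/s (4 s.f.).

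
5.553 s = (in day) 1 day = 86400 s, so 5.553 s = 5.553 / 86400 = 6.4270833e-05 day ≈ 6.427e-05 day (4 s.f.). Final answer: 6.427e-05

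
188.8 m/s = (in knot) 367. Check: 1 knot = 0.51444444 m/s, so 188.8 m/s = 188.8 / 0.51444444 = 366.99784 knot ≈ 367 knot (4 s.f.).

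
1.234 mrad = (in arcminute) 4.242. Check: 1 mrad = 0.001 rad, so 1.234 mrad = 1.234 * 0.001 = 0.001234 rad. 1 arcminute = 0.00029088821 rad, so 0.001234 rad = 0.001234 / 0.00029088821 = 4.2421795 arcminute ≈ 4.242 arcminute (4 s.f.).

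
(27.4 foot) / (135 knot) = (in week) 1.988e-07. Check: 1 foot = 0.3048 m, so 27.4 foot = 27.4 * 0.3048 = 8.35152 m. 1 knot = 0.51444444 m/s, so 135 knot = 135 * 0.51444444 = 69.45 m/s. Combine: 8.35152 m / 69.45 m/s = 0.12025227 s. 1 week = 604800 s, so 0.12025227 s = 0.12025227 / 604800 = 1.9882981e-07 week ≈ 1.988e-07 week (4 s.f.).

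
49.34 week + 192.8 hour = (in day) 353.4. Check: 1 week = 604800 s, so 49.34 week = 49.34 * 604800 = 29840832 s. 1 hour = 3600 s, so 192.8 hour = 192.8 * 3600 = 694080 s. Sum: 29840832 + 694080 = 30534912 s. 1 day = 86400 s, so 30534912 s = 30534912 / 86400 = 353.41333 day ≈ 353.4 day (4 s.f.).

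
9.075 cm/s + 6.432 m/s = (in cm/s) 652.3. Check: 1 cm/s = 0.01 m/s, so 9.075 cm/s = 9.075 * 0.01 = 0.09075 m/s. 6.432 m/s is already in m/s. Sum: 0.09075 + 6.432 = 6.52275 m/s. 1 cm/s = 0.01 m/s, so 6.52275 m/s = 6.52275 / 0.01 = 652.275 cm/s ≈ 652.3 cm/s (4 s.f.).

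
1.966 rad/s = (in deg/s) 1 deg/s = 0.017453293 rad/s, so 1.966 rad/s = 1.966 / 0.017453293 = 112.6435 deg/s ≈ 112.6 deg/s (4 s.f.). Final answer: 112.6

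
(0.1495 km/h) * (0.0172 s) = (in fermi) 1 km/h = 0.27777778 m/s, so 0.1495 km/h = 0.1495 * 0.27777778 = 0.041527778 m/s. 0.0172 s is already in s. Combine: 0.041527778 m/s * 0.0172 s = 0.00071427778 m. 1 fermi = 1e-15 m, so 0.00071427778 m = 0.00071427778 / 1e-15 = 7.1427778e+11 fermi ≈ 7.143e+11 fermi (4 s.f.). Final answer: 7.143e+11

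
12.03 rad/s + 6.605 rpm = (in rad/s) 12.72. Check: 12.03 rad/s is already in rad/s. 1 rpm = 0.10471976 rad/s, so 6.605 rpm = 6.605 * 0.10471976 = 0.69167398 rad/s. Sum: 12.03 + 0.69167398 = 12.721674 rad/s. Result: 12.721674 rad/s ≈ 12.72 rad/s (4 s.f.).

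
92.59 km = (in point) 2.625e+08. Check: 1 km = 1000 m, so 92.59 km = 92.59 * 1000 = 92590 m. 1 point = 0.00035277778 m, so 92590 m = 92590 / 0.00035277778 = 2.6245984e+08 point ≈ 2.625e+08 point (4 s.f.).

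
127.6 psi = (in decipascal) 8.798e+06. Check: 1 psi = 6894.7573 Pa, so 127.6 psi = 127.6 * 6894.7573 = 879771.03 Pa. 1 decipascal = 0.1 Pa, so 879771.03 Pa = 879771.03 / 0.1 = 8797710.3 decipascal ≈ 8.798e+06 decipascal (4 s.f.).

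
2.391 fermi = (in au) 1 fermi = 1e-15 m, so 2.391 fermi = 2.391 * 1e-15 = 2.391e-15 m. 1 au = 1.4959787e+11 m, so 2.391e-15 m = 2.391e-15 / 1.4959787e+11 = 1.5982848e-26 au ≈ 1.598e-26 au (4 s.f.). Final answer: 1.598e-26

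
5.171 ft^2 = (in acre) 1 ft^2 = 0.09290304 m^2, so 5.171 ft^2 = 5.171 * 0.09290304 = 0.48040162 m^2. 1 acre = 4046.8564 m^2, so 0.48040162 m^2 = 0.48040162 / 4046.8564 = 0.00011870983 acre ≈ 0.0001187 acre (4 s.f.). Final answer: 0.0001187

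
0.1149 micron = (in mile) 1 micron = 1e-06 m, so 0.1149 micron = 0.1149 * 1e-06 = 1.149e-07 m. 1 mile = 1609.344 m, so 1.149e-07 m = 1.149e-07 / 1609.344 = 7.139555e-11 mile ≈ 7.14e-11 mile (4 s.f.). Final answer: 7.14e-11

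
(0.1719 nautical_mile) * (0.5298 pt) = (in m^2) 0.0595. Check: 1 nautical_mile = 1852 m, so 0.1719 nautical_mile = 0.1719 * 1852 = 318.3588 m. 1 pt = 0.00035277778 m, so 0.5298 pt = 0.5298 * 0.00035277778 = 0.00018690167 m. Combine: 318.3588 m * 0.00018690167 m = 0.05950179 m^2. Result: 0.05950179 m^2 ≈ 0.0595 m^2 (4 s.f.).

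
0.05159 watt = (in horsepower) 6.918e-05. Check: 0.05159 watt = 0.05159 W. 1 horsepower = 745.69987 W, so 0.05159 W = 0.05159 / 745.69987 = 6.918333e-05 horsepower ≈ 6.918e-05 horsepower (4 s.f.).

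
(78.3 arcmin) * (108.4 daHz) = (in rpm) 1 arcmin = 0.00029088821 rad, so 78.3 arcmin = 78.3 * 0.00029088821 = 0.022776547 rad. 1 daHz = 10 Hz, so 108.4 daHz = 108.4 * 10 = 1084 Hz. Combine: 0.022776547 rad * 1084 Hz = 24.689777 rad/s. 1 rpm = 0.10471976 rad/s, so 24.689777 rad/s = 24.689777 / 0.10471976 = 235.77 rpm ≈ 235.8 rpm (4 s.f.). Final answer: 235.8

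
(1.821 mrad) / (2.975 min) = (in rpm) 1 mrad = 0.001 rad, so 1.821 mrad = 1.821 * 0.001 = 0.001821 rad. 1 min = 60 s, so 2.975 min = 2.975 * 60 = 178.5 s. Combine: 0.001821 rad / 178.5 s = 1.0201681e-05 rad/s. 1 rpm = 0.10471976 rad/s, so 1.0201681e-05 rad/s = 1.0201681e-05 / 0.10471976 = 9.7418874e-05 rpm ≈ 9.742e-05 rpm (4 s.f.). Final answer: 9.742e-05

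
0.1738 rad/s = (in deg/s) 9.958. Check: 1 deg/s = 0.017453293 rad/s, so 0.1738 rad/s = 0.1738 / 0.017453293 = 9.9580065 deg/s ≈ 9.958 deg/s (4 s.f.).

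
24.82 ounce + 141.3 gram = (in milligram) 8.449e+05. Check: 1 ounce = 0.028349523 kg, so 24.82 ounce = 24.82 * 0.028349523 = 0.70363516 kg. 1 gram = 0.001 kg, so 141.3 gram = 141.3 * 0.001 = 0.1413 kg. Sum: 0.70363516 + 0.1413 = 0.84493516 kg. 1 milligram = 1e-06 kg, so 0.84493516 kg = 0.84493516 / 1e-06 = 844935.16 milligram ≈ 8.449e+05 milligram (4 s.f.).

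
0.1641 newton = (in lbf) 0.03689. Check: 0.1641 newton = 0.1641 N. 1 lbf = 4.4482216 N, so 0.1641 N = 0.1641 / 4.4482216 = 0.036891148 lbf ≈ 0.03689 lbf (4 s.f.).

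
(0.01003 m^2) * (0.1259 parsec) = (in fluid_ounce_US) 0.01003 m^2 is already in m^2. 1 parsec = 3.0856776e+16 m, so 0.1259 parsec = 0.1259 * 3.0856776e+16 = 3.8848681e+15 m. Combine: 0.01003 m^2 * 3.8848681e+15 m = 3.8965227e+13 m^3. 1 fluid_ounce_US = 2.957353e-05 m^3, so 3.8965227e+13 m^3 = 3.8965227e+13 / 2.957353e-05 = 1.3175711e+18 fluid_ounce_US ≈ 1.318e+18 fluid_ounce_US (4 s.f.). Final answer: 1.318e+18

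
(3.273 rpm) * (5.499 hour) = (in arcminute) 2.333e+07. Check: 1 rpm = 0.10471976 rad/s, so 3.273 rpm = 3.273 * 0.10471976 = 0.34274776 rad/s. 1 hour = 3600 s, so 5.499 hour = 5.499 * 3600 = 19796.4 s. Combine: 0.34274776 rad/s * 19796.4 s = 6785.1717 rad. 1 arcminute = 0.00029088821 rad, so 6785.1717 rad = 6785.1717 / 0.00029088821 = 23325702 arcminute ≈ 2.333e+07 arcminute (4 s.f.).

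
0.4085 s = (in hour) 1 hour = 3600 s, so 0.4085 s = 0.4085 / 3600 = 0.00011347222 hour ≈ 0.0001135 hour (4 s.f.). Final answer: 0.0001135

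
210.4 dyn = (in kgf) 0.0002145. Check: 1 dyn = 1e-05 N, so 210.4 dyn = 210.4 * 1e-05 = 0.002104 N. 1 kgf = 9.80665 N, so 0.002104 N = 0.002104 / 9.80665 = 0.00021454829 kgf ≈ 0.0002145 kgf (4 s.f.).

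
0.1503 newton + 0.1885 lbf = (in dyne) 0.1503 newton = 0.1503 N. 1 lbf = 4.4482216 N, so 0.1885 lbf = 0.1885 * 4.4482216 = 0.83848977 N. Sum: 0.1503 + 0.83848977 = 0.98878977 N. 1 dyne = 1e-05 N, so 0.98878977 N = 0.98878977 / 1e-05 = 98878.977 dyne ≈ 9.888e+04 dyne (4 s.f.). Final answer: 9.888e+04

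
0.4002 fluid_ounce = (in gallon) 1 fluid_ounce = 2.957353e-05 m^3, so 0.4002 fluid_ounce = 0.4002 * 2.957353e-05 = 1.1835327e-05 m^3. 1 gallon = 0.0037854118 m^3, so 1.1835327e-05 m^3 = 1.1835327e-05 / 0.0037854118 = 0.0031265625 gallon ≈ 0.003127 gallon (4 s.f.). Final answer: 0.003127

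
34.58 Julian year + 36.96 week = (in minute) 1 Julian year = 31557600 s, so 34.58 Julian year = 34.58 * 31557600 = 1.0912618e+09 s. 1 week = 604800 s, so 36.96 week = 36.96 * 604800 = 22353408 s. Sum: 1.0912618e+09 + 22353408 = 1.1136152e+09 s. 1 minute = 60 s, so 1.1136152e+09 s = 1.1136152e+09 / 60 = 18560254 minute ≈ 1.856e+07 minute (4 s.f.). Final answer: 1.856e+07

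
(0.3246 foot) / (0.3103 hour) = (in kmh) 1 foot = 0.3048 m, so 0.3246 foot = 0.3246 * 0.3048 = 0.09893808 m. 1 hour = 3600 s, so 0.3103 hour = 0.3103 * 3600 = 1117.08 s. Combine: 0.09893808 m / 1117.08 s = 8.8568482e-05 m/s. 1 kmh = 0.27777778 m/s, so 8.8568482e-05 m/s = 8.8568482e-05 / 0.27777778 = 0.00031884654 kmh ≈ 0.0003188 kmh (4 s.f.). Final answer: 0.0003188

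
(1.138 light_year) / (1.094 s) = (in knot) 1.913e+16. Check: 1 light_year = 9.4607305e+15 m, so 1.138 light_year = 1.138 * 9.4607305e+15 = 1.0766311e+16 m. 1.094 s is already in s. Combine: 1.0766311e+16 m / 1.094 s = 9.8412352e+15 m/s. 1 knot = 0.51444444 m/s, so 9.8412352e+15 m/s = 9.8412352e+15 / 0.51444444 = 1.9129831e+16 knot ≈ 1.913e+16 knot (4 s.f.).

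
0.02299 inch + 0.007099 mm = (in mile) 1 inch = 0.0254 m, so 0.02299 inch = 0.02299 * 0.0254 = 0.000583946 m. 1 mm = 0.001 m, so 0.007099 mm = 0.007099 * 0.001 = 7.099e-06 m. Sum: 0.000583946 + 7.099e-06 = 0.000591045 m. 1 mile = 1609.344 m, so 0.000591045 m = 0.000591045 / 1609.344 = 3.6725834e-07 mile ≈ 3.673e-07 mile (4 s.f.). Final answer: 3.673e-07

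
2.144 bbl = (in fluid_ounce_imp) 1 bbl = 0.15898729 m^3, so 2.144 bbl = 2.144 * 0.15898729 = 0.34086876 m^3. 1 fluid_ounce_imp = 2.8413063e-05 m^3, so 0.34086876 m^3 = 0.34086876 / 2.8413063e-05 = 11996.903 fluid_ounce_imp ≈ 1.2e+04 fluid_ounce_imp (4 s.f.). Final answer: 1.2e+04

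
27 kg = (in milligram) 2.7e+07. Check: 1 milligram = 1e-06 kg, so 27 kg = 27 / 1e-06 = 27000000 milligram ≈ 2.7e+07 milligram (4 s.f.).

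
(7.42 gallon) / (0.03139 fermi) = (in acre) 1 gallon = 0.0037854118 m^3, so 7.42 gallon = 7.42 * 0.0037854118 = 0.028087755 m^3. 1 fermi = 1e-15 m, so 0.03139 fermi = 0.03139 * 1e-15 = 3.139e-17 m. Combine: 0.028087755 m^3 / 3.139e-17 m = 8.9479947e+14 m^2. 1 acre = 4046.8564 m^2, so 8.9479947e+14 m^2 = 8.9479947e+14 / 4046.8564 = 2.2110976e+11 acre ≈ 2.211e+11 acre (4 s.f.). Final answer: 2.211e+11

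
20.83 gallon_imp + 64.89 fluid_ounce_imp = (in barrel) 1 gallon_imp = 0.00454609 m^3, so 20.83 gallon_imp = 20.83 * 0.00454609 = 0.094695055 m^3. 1 fluid_ounce_imp = 2.8413063e-05 m^3, so 64.89 fluid_ounce_imp = 64.89 * 2.8413063e-05 = 0.0018437236 m^3. Sum: 0.094695055 + 0.0018437236 = 0.096538778 m^3. 1 barrel = 0.15898729 m^3, so 0.096538778 m^3 = 0.096538778 / 0.15898729 = 0.60721065 barrel ≈ 0.6072 barrel (4 s.f.). Final answer: 0.6072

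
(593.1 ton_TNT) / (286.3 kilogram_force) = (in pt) 1 ton_TNT = 4.184e+09 J, so 593.1 ton_TNT = 593.1 * 4.184e+09 = 2.4815304e+12 J. 1 kilogram_force = 9.80665 N, so 286.3 kilogram_force = 286.3 * 9.80665 = 2807.6439 N. Combine: 2.4815304e+12 J / 2807.6439 N = 8.8384799e+08 m. 1 pt = 0.00035277778 m, so 8.8384799e+08 m = 8.8384799e+08 / 0.00035277778 = 2.5053959e+12 pt ≈ 2.505e+12 pt (4 s.f.). Final answer: 2.505e+12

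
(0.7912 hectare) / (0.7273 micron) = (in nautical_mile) 5.874e+06. Check: 1 hectare = 10000 m^2, so 0.7912 hectare = 0.7912 * 10000 = 7912 m^2. 1 micron = 1e-06 m, so 0.7273 micron = 0.7273 * 1e-06 = 7.273e-07 m. Combine: 7912 m^2 / 7.273e-07 m = 1.0878592e+10 m. 1 nautical_mile = 1852 m, so 1.0878592e+10 m = 1.0878592e+10 / 1852 = 5873969.8 nautical_mile ≈ 5.874e+06 nautical_mile (4 s.f.).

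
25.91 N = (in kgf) 1 kgf = 9.80665 N, so 25.91 N = 25.91 / 9.80665 = 2.6420847 kgf ≈ 2.642 kgf (4 s.f.). Final answer: 2.642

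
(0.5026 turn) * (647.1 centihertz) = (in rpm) 1 turn = 6.2831853 rad, so 0.5026 turn = 0.5026 * 6.2831853 = 3.1579289 rad. 1 centihertz = 0.01 Hz, so 647.1 centihertz = 647.1 * 0.01 = 6.471 Hz. Combine: 3.1579289 rad * 6.471 Hz = 20.434958 rad/s. 1 rpm = 0.10471976 rad/s, so 20.434958 rad/s = 20.434958 / 0.10471976 = 195.13948 rpm ≈ 195.1 rpm (4 s.f.). Final answer: 195.1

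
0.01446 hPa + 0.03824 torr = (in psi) 1 hPa = 100 Pa, so 0.01446 hPa = 0.01446 * 100 = 1.446 Pa. 1 torr = 133.32237 Pa, so 0.03824 torr = 0.03824 * 133.32237 = 5.0982474 Pa. Sum: 1.446 + 5.0982474 = 6.5442474 Pa. 1 psi = 6894.7573 Pa, so 6.5442474 Pa = 6.5442474 / 6894.7573 = 0.00094916283 psi ≈ 0.0009492 psi (4 s.f.). Final answer: 0.0009492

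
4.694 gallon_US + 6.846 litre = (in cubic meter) 0.02461. Check: 1 gallon_US = 0.0037854118 m^3, so 4.694 gallon_US = 4.694 * 0.0037854118 = 0.017768723 m^3. 1 litre = 0.001 m^3, so 6.846 litre = 6.846 * 0.001 = 0.006846 m^3. Sum: 0.017768723 + 0.006846 = 0.024614723 m^3. 0.024614723 m^3 = 0.024614723 cubic meter ≈ 0.02461 cubic meter (4 s.f.).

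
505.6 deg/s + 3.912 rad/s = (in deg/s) 729.7. Check: 1 deg/s = 0.017453293 rad/s, so 505.6 deg/s = 505.6 * 0.017453293 = 8.8243847 rad/s. 3.912 rad/s is already in rad/s. Sum: 8.8243847 + 3.912 = 12.736385 rad/s. 1 deg/s = 0.017453293 rad/s, so 12.736385 rad/s = 12.736385 / 0.017453293 = 729.74109 deg/s ≈ 729.7 deg/s (4 s.f.).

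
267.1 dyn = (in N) 1 dyn = 1e-05 N, so 267.1 dyn = 267.1 * 1e-05 = 0.002671 N. Result: 0.002671 N. Final answer: 0.002671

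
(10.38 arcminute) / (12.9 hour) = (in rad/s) 6.502e-08. Check: 1 arcminute = 0.00029088821 rad, so 10.38 arcminute = 10.38 * 0.00029088821 = 0.0030194196 rad. 1 hour = 3600 s, so 12.9 hour = 12.9 * 3600 = 46440 s. Combine: 0.0030194196 rad / 46440 s = 6.5017649e-08 rad/s. Result: 6.5017649e-08 rad/s ≈ 6.502e-08 rad/s (4 s.f.).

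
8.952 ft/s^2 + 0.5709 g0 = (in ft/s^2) 1 ft/s^2 = 0.3048 m/s^2, so 8.952 ft/s^2 = 8.952 * 0.3048 = 2.7285696 m/s^2. 1 g0 = 9.80665 m/s^2, so 0.5709 g0 = 0.5709 * 9.80665 = 5.5986165 m/s^2. Sum: 2.7285696 + 5.5986165 = 8.3271861 m/s^2. 1 ft/s^2 = 0.3048 m/s^2, so 8.3271861 m/s^2 = 8.3271861 / 0.3048 = 27.320164 ft/s^2 ≈ 27.32 ft/s^2 (4 s.f.). Final answer: 27.32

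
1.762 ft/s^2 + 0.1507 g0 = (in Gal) 1 ft/s^2 = 0.3048 m/s^2, so 1.762 ft/s^2 = 1.762 * 0.3048 = 0.5370576 m/s^2. 1 g0 = 9.80665 m/s^2, so 0.1507 g0 = 0.1507 * 9.80665 = 1.4778622 m/s^2. Sum: 0.5370576 + 1.4778622 = 2.0149198 m/s^2. 1 Gal = 0.01 m/s^2, so 2.0149198 m/s^2 = 2.0149198 / 0.01 = 201.49198 Gal ≈ 201.5 Gal (4 s.f.). Final answer: 201.5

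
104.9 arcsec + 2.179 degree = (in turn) 1 arcsec = 4.8481368e-06 rad, so 104.9 arcsec = 104.9 * 4.8481368e-06 = 0.00050856955 rad. 1 degree = 0.017453293 rad, so 2.179 degree = 2.179 * 0.017453293 = 0.038030724 rad. Sum: 0.00050856955 + 0.038030724 = 0.038539294 rad. 1 turn = 6.2831853 rad, so 0.038539294 rad = 0.038539294 / 6.2831853 = 0.0061337191 turn ≈ 0.006134 turn (4 s.f.). Final answer: 0.006134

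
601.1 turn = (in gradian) 2.404e+05. Check: 1 turn = 6.2831853 rad, so 601.1 turn = 601.1 * 6.2831853 = 3776.8227 rad. 1 gradian = 0.015707963 rad, so 3776.8227 rad = 3776.8227 / 0.015707963 = 240440 gradian ≈ 2.404e+05 gradian (4 s.f.).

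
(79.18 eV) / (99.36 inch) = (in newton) 1 eV = 1.6021766e-19 J, so 79.18 eV = 79.18 * 1.6021766e-19 = 1.2686035e-17 J. 1 inch = 0.0254 m, so 99.36 inch = 99.36 * 0.0254 = 2.523744 m. Combine: 1.2686035e-17 J / 2.523744 m = 5.0266725e-18 N. 5.0266725e-18 N = 5.0266725e-18 newton ≈ 5.027e-18 newton (4 s.f.). Final answer: 5.027e-18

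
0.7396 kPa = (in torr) 5.547. Check: 1 kPa = 1000 Pa, so 0.7396 kPa = 0.7396 * 1000 = 739.6 Pa. 1 torr = 133.32237 Pa, so 739.6 Pa = 739.6 / 133.32237 = 5.5474562 torr ≈ 5.547 torr (4 s.f.).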